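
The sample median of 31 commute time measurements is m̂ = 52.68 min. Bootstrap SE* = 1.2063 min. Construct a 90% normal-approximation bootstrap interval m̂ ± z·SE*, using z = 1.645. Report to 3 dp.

(50.696, 54.664)

Margin = 1.645 × 1.2063 = 1.9844
Interval: 52.68 ± 1.9844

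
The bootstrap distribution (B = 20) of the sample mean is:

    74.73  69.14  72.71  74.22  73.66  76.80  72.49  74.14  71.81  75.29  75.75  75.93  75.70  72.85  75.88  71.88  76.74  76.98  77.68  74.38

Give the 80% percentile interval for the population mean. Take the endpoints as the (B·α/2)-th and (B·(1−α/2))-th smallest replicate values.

Sorted replicates: 69.14, 71.81, 71.88, 72.49, 72.71, 72.85, 73.66, 74.14, 74.22, 74.38, 74.73, 75.29, 75.70, 75.75, 75.88, 75.93, 76.74, 76.80, 76.98, 77.68
α = 0.20; lower rank = 20 × 0.100 = 2; upper rank = 20 × 0.900 = 18.
The 2nd smallest replicate is 71.81; the 18th is 76.80.

(71.81, 76.80)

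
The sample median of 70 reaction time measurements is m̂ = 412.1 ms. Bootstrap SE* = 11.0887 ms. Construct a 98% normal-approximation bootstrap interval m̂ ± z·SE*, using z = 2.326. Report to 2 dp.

Margin = 2.326 × 11.0887 = 25.792
Interval: 412.1 ± 25.792

(386.31, 437.89)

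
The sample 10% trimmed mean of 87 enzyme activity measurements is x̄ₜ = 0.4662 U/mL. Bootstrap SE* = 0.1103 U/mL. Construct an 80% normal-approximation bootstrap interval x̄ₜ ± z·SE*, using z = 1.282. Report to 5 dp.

Margin = 1.282 × 0.1103 = 0.141405
Interval: 0.4662 ± 0.141405

(0.32480, 0.60760)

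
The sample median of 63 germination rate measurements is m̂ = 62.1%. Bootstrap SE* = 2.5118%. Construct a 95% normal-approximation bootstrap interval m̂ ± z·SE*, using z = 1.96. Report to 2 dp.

(57.18, 67.02)

Margin = 1.96 × 2.5118 = 4.923
Interval: 62.1 ± 4.923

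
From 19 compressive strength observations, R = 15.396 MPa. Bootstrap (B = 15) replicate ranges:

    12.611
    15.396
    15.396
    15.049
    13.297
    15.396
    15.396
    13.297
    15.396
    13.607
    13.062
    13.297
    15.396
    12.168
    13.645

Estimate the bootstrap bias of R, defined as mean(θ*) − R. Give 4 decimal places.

bias = −1.2354

mean(θ*) = (12.611 + 15.396 + 15.396 + 15.049 + 13.297 + 15.396 + 15.396 + 13.297 + 15.396 + 13.607 + 13.062 + 13.297 + 15.396 + 12.168 + 13.645) / 15 = 14.16060
bias = 14.16060 − 15.396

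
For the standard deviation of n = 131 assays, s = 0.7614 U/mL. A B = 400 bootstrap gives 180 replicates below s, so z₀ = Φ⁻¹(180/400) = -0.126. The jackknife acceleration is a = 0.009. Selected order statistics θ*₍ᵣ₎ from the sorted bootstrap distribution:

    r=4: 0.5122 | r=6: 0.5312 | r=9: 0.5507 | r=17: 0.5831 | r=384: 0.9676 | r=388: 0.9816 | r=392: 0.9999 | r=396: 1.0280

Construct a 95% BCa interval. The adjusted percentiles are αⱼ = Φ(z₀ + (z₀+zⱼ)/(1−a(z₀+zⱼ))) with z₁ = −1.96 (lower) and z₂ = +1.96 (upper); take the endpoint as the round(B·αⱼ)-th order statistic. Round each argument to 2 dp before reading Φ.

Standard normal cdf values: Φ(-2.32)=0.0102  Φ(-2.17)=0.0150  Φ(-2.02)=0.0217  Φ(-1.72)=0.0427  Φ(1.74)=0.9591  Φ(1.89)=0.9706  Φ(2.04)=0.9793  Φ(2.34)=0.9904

Lower: z₀ + z₁ = -0.126 + (-1.960) = -2.086; 1 − a(z₀+z₁) = 1 − (0.009)(-2.086) = 1.0188; argument = -0.126 + (-2.086)/1.0188 = -2.1736 → -2.17.
α₁ = Φ(-2.17) = 0.0150; rank = round(400 × 0.0150) = 6; θ*₍6₎ = 0.5312.
Upper: z₀ + z₂ = 1.834; 1 − a(z₀+z₂) = 0.9835; argument = 1.7388 → 1.74; α₂ = 0.9591; rank = 384; θ*₍384₎ = 0.9676.

(0.5312, 0.9676)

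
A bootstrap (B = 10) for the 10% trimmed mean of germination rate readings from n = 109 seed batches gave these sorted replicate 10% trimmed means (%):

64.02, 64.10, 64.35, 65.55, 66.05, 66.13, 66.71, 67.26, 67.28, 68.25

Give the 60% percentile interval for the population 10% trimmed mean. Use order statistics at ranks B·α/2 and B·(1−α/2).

(64.10, 67.26)

α = 0.40; lower rank = 10 × 0.200 = 2; upper rank = 10 × 0.800 = 8.
The 2nd smallest replicate is 64.10; the 8th is 67.26.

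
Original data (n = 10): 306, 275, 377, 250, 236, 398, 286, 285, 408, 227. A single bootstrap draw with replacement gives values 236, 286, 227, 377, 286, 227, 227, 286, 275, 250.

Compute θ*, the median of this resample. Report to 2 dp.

Sorted: 227, 227, 227, 236, 250, 275, 286, 286, 286, 377
Median = average of the two middle values = 262.50

θ* = 262.50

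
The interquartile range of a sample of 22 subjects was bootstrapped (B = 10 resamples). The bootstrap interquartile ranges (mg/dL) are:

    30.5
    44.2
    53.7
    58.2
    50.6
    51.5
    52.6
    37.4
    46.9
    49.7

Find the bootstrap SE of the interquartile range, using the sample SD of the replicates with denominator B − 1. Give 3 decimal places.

SE* = 8.244

Bootstrap SE is the standard deviation of the 10 replicate interquartile ranges.
Mean of replicates: (30.5 + 44.2 + 53.7 + 58.2 + 50.6 + 51.5 + 52.6 + 37.4 + 46.9 + 49.7) / 10 = 475.3000 / 10 = 47.5300
Sum of squared deviations: (−17.0300)² + (−3.3300)² + (+6.1700)² + (+10.6700)² + (+3.0700)² + (+3.9700)² + (+5.0700)² + (−10.1300)² + (−0.6300)² + (+2.1700)² = 611.6410
Variance = 611.6410 / 9 = 67.9601
SE* = √67.9601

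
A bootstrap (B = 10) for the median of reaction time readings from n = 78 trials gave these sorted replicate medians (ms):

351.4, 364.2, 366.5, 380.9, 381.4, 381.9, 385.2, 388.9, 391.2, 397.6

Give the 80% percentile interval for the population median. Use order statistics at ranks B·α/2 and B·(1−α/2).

(351.4, 391.2)

α = 0.20; lower rank = 10 × 0.100 = 1; upper rank = 10 × 0.900 = 9.
The 1st smallest replicate is 351.4; the 9th is 391.2.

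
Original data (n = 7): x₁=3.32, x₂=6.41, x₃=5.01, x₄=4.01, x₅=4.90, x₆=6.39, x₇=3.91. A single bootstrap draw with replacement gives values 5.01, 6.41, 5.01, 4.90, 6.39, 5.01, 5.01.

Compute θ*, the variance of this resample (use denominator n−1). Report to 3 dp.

θ* = 0.476

Mean = 5.3914; sum of squared deviations = 2.8581
s² = 2.8581 / 6 = 0.4763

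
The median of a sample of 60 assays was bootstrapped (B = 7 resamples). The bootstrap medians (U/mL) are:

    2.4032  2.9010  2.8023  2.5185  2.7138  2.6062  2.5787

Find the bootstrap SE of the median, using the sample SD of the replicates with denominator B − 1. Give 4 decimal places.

Bootstrap SE is the standard deviation of the 7 replicate medians.
Mean of replicates: (2.4032 + 2.9010 + 2.8023 + 2.5185 + 2.7138 + 2.6062 + 2.5787) / 7 = 18.52370 / 7 = 2.64624
Sum of squared deviations: (−0.24304)² + (+0.25476)² + (+0.15606)² + (−0.12774)² + (+0.06756)² + (−0.04004)² + (−0.06754)² = 0.17537
Variance = 0.17537 / 6 = 0.02923
SE* = √0.02923

SE* = 0.1710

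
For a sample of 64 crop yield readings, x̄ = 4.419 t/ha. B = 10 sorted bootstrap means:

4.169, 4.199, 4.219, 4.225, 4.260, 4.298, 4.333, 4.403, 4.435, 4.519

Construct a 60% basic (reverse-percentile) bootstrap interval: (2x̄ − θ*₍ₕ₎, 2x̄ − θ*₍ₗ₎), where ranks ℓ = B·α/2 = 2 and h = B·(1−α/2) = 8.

(4.435, 4.639)

Percentile endpoints at ranks 2 and 8: θ*₍2₎ = 4.199, θ*₍8₎ = 4.403.
Basic interval reflects these around x̄:
  lower = 2 × 4.419 − 4.403 = 4.435
  upper = 2 × 4.419 − 4.199 = 4.639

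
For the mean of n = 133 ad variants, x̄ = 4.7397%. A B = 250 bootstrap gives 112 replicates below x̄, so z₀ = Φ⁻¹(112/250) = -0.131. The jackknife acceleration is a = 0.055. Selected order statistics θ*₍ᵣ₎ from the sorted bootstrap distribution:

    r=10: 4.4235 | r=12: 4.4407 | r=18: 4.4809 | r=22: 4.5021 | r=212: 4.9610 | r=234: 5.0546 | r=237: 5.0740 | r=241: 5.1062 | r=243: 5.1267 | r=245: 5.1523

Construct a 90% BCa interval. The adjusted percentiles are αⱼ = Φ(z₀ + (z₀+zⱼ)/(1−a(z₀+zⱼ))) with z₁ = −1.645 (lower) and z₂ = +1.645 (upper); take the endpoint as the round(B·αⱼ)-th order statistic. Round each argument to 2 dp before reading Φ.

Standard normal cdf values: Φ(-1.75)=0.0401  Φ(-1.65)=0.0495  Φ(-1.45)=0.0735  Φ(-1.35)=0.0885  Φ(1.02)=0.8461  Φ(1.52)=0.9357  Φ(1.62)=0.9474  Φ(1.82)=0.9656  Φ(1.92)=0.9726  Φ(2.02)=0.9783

(4.4235, 5.0546)

Lower: z₀ + z₁ = -0.131 + (-1.645) = -1.776; 1 − a(z₀+z₁) = 1 − (0.055)(-1.776) = 1.0977; argument = -0.131 + (-1.776)/1.0977 = -1.7490 → -1.75.
α₁ = Φ(-1.75) = 0.0401; rank = round(250 × 0.0401) = 10; θ*₍10₎ = 4.4235.
Upper: z₀ + z₂ = 1.514; 1 − a(z₀+z₂) = 0.9167; argument = 1.5205 → 1.52; α₂ = 0.9357; rank = 234; θ*₍234₎ = 5.0546.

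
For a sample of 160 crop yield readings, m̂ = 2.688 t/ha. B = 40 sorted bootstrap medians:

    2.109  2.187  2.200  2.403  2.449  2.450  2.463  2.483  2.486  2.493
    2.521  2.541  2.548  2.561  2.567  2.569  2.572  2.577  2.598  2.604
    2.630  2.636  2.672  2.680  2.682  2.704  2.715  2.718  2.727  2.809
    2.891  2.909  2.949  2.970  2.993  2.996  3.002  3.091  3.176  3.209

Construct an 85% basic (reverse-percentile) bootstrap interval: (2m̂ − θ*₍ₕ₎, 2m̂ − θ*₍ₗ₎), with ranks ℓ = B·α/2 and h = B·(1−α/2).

(2.374, 3.176)

Percentile endpoints at ranks 3 and 37: θ*₍3₎ = 2.200, θ*₍37₎ = 3.002.
Basic interval reflects these around m̂:
  lower = 2 × 2.688 − 3.002 = 2.374
  upper = 2 × 2.688 − 2.200 = 3.176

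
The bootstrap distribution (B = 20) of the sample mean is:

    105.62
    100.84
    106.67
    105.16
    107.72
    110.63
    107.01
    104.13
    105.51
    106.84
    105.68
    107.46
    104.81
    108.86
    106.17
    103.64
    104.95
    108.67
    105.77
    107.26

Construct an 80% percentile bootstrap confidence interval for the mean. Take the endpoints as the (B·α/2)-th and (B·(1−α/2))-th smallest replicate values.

Sorted replicates: 100.84, 103.64, 104.13, 104.81, 104.95, 105.16, 105.51, 105.62, 105.68, 105.77, 106.17, 106.67, 106.84, 107.01, 107.26, 107.46, 107.72, 108.67, 108.86, 110.63
α = 0.20; lower rank = 20 × 0.100 = 2; upper rank = 20 × 0.900 = 18.
The 2nd smallest replicate is 103.64; the 18th is 108.67.

(103.64, 108.67)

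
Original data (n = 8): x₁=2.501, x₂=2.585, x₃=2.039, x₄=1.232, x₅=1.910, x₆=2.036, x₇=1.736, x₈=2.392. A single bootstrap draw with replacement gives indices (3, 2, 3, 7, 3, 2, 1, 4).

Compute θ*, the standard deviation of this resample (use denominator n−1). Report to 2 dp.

θ* = 0.47

Resample values: 2.039, 2.585, 2.039, 1.736, 2.039, 2.585, 2.501, 1.232.
Mean = 2.0945; sum of squared deviations = 1.5281
s² = 1.5281 / 7 = 0.2183
s = √0.2183 = 0.47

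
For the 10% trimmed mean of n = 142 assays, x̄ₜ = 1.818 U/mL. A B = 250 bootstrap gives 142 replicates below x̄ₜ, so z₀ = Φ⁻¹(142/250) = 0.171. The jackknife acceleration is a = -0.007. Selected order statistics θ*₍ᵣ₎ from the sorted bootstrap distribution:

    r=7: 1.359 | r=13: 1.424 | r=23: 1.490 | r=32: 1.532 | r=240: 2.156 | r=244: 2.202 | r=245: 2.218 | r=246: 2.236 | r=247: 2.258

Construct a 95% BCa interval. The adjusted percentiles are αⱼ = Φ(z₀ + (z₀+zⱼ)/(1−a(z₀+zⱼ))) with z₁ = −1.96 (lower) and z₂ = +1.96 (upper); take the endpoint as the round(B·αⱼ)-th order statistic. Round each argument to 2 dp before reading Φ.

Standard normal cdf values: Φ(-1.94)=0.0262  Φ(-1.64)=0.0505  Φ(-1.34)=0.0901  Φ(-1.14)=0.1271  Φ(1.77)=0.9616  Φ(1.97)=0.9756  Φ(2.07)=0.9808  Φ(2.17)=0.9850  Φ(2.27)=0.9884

Lower: z₀ + z₁ = 0.171 + (-1.960) = -1.789; 1 − a(z₀+z₁) = 1 − (-0.007)(-1.789) = 0.9875; argument = 0.171 + (-1.789)/0.9875 = -1.6407 → -1.64.
α₁ = Φ(-1.64) = 0.0505; rank = round(250 × 0.0505) = 13; θ*₍13₎ = 1.424.
Upper: z₀ + z₂ = 2.131; 1 − a(z₀+z₂) = 1.0149; argument = 2.2707 → 2.27; α₂ = 0.9884; rank = 247; θ*₍247₎ = 2.258.

(1.424, 2.258)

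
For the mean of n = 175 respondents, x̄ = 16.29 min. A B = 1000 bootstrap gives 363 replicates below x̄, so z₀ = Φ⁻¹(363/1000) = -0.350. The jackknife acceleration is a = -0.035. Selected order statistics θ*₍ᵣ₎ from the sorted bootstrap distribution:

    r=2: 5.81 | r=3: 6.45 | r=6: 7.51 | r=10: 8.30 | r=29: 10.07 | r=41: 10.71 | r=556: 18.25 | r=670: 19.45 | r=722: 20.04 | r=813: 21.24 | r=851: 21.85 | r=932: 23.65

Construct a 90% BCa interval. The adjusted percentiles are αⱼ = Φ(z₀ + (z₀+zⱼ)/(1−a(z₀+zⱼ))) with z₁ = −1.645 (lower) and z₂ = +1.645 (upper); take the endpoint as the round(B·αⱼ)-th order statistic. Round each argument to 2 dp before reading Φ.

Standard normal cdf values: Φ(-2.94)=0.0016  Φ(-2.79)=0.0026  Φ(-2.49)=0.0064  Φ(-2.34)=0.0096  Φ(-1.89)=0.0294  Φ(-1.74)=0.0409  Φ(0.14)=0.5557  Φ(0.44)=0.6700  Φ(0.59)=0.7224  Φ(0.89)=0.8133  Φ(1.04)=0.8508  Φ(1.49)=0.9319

Lower: z₀ + z₁ = -0.350 + (-1.645) = -1.995; 1 − a(z₀+z₁) = 1 − (-0.035)(-1.995) = 0.9302; argument = -0.350 + (-1.995)/0.9302 = -2.4948 → -2.49.
α₁ = Φ(-2.49) = 0.0064; rank = round(1000 × 0.0064) = 6; θ*₍6₎ = 7.51.
Upper: z₀ + z₂ = 1.295; 1 − a(z₀+z₂) = 1.0453; argument = 0.8888 → 0.89; α₂ = 0.8133; rank = 813; θ*₍813₎ = 21.24.

(7.51, 21.24)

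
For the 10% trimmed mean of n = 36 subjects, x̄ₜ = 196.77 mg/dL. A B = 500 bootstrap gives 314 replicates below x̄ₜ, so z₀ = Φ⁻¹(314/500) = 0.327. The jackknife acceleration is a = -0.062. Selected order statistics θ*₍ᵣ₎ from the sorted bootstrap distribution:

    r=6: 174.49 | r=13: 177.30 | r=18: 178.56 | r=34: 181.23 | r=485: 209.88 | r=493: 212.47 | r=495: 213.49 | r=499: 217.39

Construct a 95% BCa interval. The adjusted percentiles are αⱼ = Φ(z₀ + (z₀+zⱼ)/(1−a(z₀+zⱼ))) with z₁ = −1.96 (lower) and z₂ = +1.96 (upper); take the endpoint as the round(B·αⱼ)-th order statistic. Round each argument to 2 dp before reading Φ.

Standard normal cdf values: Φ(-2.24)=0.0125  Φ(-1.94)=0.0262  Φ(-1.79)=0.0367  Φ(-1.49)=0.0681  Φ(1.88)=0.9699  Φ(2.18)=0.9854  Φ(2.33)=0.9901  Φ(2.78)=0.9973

(181.23, 213.49)

Lower: z₀ + z₁ = 0.327 + (-1.960) = -1.633; 1 − a(z₀+z₁) = 1 − (-0.062)(-1.633) = 0.8988; argument = 0.327 + (-1.633)/0.8988 = -1.4900 → -1.49.
α₁ = Φ(-1.49) = 0.0681; rank = round(500 × 0.0681) = 34; θ*₍34₎ = 181.23.
Upper: z₀ + z₂ = 2.287; 1 − a(z₀+z₂) = 1.1418; argument = 2.3300 → 2.33; α₂ = 0.9901; rank = 495; θ*₍495₎ = 213.49.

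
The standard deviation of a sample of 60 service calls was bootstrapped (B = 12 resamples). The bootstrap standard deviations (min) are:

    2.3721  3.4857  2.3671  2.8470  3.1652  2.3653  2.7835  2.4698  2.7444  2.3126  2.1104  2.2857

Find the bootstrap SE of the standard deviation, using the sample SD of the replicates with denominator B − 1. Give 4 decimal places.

Bootstrap SE is the standard deviation of the 12 replicate standard deviations.
Mean of replicates: (2.3721 + 3.4857 + 2.3671 + 2.8470 + 3.1652 + 2.3653 + 2.7835 + 2.4698 + 2.7444 + 2.3126 + 2.1104 + 2.2857) / 12 = 31.30880 / 12 = 2.60907
Sum of squared deviations: (−0.23697)² + (+0.87663)² + (−0.24197)² + (+0.23793)² + (+0.55613)² + (−0.24377)² + (+0.17443)² + (−0.13927)² + (+0.13533)² + (−0.29647)² + (−0.49867)² + (−0.32337)² = 1.81777
Variance = 1.81777 / 11 = 0.16525
SE* = √0.16525

SE* = 0.4065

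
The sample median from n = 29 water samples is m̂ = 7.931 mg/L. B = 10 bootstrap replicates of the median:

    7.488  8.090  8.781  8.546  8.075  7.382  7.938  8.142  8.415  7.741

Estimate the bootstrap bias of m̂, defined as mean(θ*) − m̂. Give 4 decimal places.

mean(θ*) = (7.488 + 8.090 + 8.781 + 8.546 + 8.075 + 7.382 + 7.938 + 8.142 + 8.415 + 7.741) / 10 = 8.05980
bias = 8.05980 − 7.931

bias = +0.1288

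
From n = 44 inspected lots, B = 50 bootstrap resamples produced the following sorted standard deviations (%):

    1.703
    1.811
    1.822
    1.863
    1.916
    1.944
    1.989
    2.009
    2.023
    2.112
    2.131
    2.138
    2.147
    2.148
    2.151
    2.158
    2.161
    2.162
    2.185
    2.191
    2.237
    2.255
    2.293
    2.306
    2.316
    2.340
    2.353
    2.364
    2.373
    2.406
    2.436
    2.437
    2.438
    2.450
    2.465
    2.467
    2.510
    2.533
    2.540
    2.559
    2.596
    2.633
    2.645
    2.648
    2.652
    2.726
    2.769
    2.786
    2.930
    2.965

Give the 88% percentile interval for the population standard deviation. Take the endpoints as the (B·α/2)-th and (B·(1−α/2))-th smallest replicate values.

(1.822, 2.769)

α = 0.12; lower rank = 50 × 0.060 = 3; upper rank = 50 × 0.940 = 47.
The 3rd smallest replicate is 1.822; the 47th is 2.769.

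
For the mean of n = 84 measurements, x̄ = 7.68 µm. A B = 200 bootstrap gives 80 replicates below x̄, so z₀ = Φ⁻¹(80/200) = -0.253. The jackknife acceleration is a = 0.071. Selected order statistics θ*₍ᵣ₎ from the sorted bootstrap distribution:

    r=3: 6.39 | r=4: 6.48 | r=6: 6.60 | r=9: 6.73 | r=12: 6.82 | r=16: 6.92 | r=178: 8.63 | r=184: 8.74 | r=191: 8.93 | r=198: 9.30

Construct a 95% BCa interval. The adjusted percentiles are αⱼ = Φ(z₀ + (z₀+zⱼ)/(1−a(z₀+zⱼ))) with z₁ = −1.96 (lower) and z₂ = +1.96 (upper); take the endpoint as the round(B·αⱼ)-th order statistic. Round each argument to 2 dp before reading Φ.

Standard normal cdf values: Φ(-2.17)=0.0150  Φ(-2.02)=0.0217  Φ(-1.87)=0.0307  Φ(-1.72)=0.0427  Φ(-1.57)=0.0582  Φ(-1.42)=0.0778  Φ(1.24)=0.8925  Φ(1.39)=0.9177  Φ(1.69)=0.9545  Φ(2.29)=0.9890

Lower: z₀ + z₁ = -0.253 + (-1.960) = -2.213; 1 − a(z₀+z₁) = 1 − (0.071)(-2.213) = 1.1571; argument = -0.253 + (-2.213)/1.1571 = -2.1655 → -2.17.
α₁ = Φ(-2.17) = 0.0150; rank = round(200 × 0.0150) = 3; θ*₍3₎ = 6.39.
Upper: z₀ + z₂ = 1.707; 1 − a(z₀+z₂) = 0.8788; argument = 1.6894 → 1.69; α₂ = 0.9545; rank = 191; θ*₍191₎ = 8.93.

(6.39, 8.93)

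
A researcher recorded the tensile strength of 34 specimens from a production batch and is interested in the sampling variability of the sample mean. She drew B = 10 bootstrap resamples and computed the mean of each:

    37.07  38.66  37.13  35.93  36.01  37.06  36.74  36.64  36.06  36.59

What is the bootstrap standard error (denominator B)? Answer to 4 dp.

SE* = 0.7556

Bootstrap SE is the standard deviation of the 10 replicate means.
Mean of replicates: (37.07 + 38.66 + 37.13 + 35.93 + 36.01 + 37.06 + 36.74 + 36.64 + 36.06 + 36.59) / 10 = 367.89000 / 10 = 36.78900
Sum of squared deviations: (+0.28100)² + (+1.87100)² + (+0.34100)² + (−0.85900)² + (−0.77900)² + (+0.27100)² + (−0.04900)² + (−0.14900)² + (−0.72900)² + (−0.19900)² = 5.70969
Variance = 5.70969 / 10 = 0.57097
SE* = √0.57097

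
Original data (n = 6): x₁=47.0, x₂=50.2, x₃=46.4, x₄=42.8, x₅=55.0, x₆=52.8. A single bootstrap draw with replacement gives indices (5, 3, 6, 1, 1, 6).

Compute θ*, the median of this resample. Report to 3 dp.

θ* = 49.900

Resample values: 55.0, 46.4, 52.8, 47.0, 47.0, 52.8.
Sorted: 46.4, 47.0, 47.0, 52.8, 52.8, 55.0
Median = average of the two middle values = 49.900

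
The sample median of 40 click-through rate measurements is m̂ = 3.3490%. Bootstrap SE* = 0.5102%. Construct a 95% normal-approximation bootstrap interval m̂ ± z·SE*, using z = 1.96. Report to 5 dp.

(2.34901, 4.34899)

Margin = 1.96 × 0.5102 = 0.999992
Interval: 3.3490 ± 0.999992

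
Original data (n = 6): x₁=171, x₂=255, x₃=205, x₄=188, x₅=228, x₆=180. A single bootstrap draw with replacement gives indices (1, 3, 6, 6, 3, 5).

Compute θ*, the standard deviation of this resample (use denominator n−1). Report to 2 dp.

θ* = 21.52

Resample values: 171, 205, 180, 180, 205, 228.
Mean = 194.8333; sum of squared deviations = 2314.8333
s² = 2314.8333 / 5 = 462.9667
s = √462.9667 = 21.52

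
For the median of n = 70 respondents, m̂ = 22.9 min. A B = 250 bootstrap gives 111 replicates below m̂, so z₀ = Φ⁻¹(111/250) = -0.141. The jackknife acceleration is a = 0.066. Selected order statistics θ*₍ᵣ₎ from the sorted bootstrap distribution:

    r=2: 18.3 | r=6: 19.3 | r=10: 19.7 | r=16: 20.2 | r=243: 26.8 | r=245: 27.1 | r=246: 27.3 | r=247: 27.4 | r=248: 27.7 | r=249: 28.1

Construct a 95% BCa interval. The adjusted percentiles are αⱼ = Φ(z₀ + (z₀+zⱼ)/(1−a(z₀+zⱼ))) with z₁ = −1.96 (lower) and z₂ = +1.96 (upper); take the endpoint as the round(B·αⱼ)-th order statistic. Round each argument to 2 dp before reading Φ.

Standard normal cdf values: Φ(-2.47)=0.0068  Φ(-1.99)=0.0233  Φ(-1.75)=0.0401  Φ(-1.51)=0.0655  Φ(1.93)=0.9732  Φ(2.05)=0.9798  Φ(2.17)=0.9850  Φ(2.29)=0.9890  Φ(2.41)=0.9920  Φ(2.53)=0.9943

Lower: z₀ + z₁ = -0.141 + (-1.960) = -2.101; 1 − a(z₀+z₁) = 1 − (0.066)(-2.101) = 1.1387; argument = -0.141 + (-2.101)/1.1387 = -1.9861 → -1.99.
α₁ = Φ(-1.99) = 0.0233; rank = round(250 × 0.0233) = 6; θ*₍6₎ = 19.3.
Upper: z₀ + z₂ = 1.819; 1 − a(z₀+z₂) = 0.8799; argument = 1.9262 → 1.93; α₂ = 0.9732; rank = 243; θ*₍243₎ = 26.8.

(19.3, 26.8)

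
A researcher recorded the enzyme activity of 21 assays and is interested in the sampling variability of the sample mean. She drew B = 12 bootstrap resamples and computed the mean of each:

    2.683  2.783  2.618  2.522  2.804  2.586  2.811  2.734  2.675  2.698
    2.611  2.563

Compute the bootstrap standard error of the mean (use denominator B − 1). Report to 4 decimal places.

Bootstrap SE is the standard deviation of the 12 replicate means.
Mean of replicates: (2.683 + 2.783 + 2.618 + 2.522 + 2.804 + 2.586 + 2.811 + 2.734 + 2.675 + 2.698 + 2.611 + 2.563) / 12 = 32.08800 / 12 = 2.67400
Sum of squared deviations: (+0.00900)² + (+0.10900)² + (−0.05600)² + (−0.15200)² + (+0.13000)² + (−0.08800)² + (+0.13700)² + (+0.06000)² + (+0.00100)² + (+0.02400)² + (−0.06300)² + (−0.11100)² = 0.10208
Variance = 0.10208 / 11 = 0.00928
SE* = √0.00928

SE* = 0.0963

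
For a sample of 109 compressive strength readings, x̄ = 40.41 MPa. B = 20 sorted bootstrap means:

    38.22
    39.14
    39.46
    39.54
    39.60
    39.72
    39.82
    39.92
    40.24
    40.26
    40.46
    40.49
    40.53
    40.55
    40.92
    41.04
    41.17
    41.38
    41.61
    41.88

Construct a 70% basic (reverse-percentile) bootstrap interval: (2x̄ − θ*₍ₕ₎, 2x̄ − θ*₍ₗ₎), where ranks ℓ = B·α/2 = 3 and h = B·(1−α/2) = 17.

Percentile endpoints at ranks 3 and 17: θ*₍3₎ = 39.46, θ*₍17₎ = 41.17.
Basic interval reflects these around x̄:
  lower = 2 × 40.41 − 41.17 = 39.65
  upper = 2 × 40.41 − 39.46 = 41.36

(39.65, 41.36)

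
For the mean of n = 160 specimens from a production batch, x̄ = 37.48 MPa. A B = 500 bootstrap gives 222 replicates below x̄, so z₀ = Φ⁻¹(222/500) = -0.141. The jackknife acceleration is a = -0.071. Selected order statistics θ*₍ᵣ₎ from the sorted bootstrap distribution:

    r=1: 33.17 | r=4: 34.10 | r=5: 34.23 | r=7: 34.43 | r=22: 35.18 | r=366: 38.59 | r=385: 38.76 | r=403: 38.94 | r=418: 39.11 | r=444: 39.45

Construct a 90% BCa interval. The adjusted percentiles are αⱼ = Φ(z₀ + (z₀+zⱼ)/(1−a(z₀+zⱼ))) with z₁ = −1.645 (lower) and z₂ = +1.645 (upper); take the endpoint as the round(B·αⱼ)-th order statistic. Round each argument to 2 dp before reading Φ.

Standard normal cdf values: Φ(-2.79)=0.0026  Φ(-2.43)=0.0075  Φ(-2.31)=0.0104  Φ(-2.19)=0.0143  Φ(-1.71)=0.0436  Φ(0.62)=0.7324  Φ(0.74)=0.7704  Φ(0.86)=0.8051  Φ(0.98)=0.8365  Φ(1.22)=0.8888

Lower: z₀ + z₁ = -0.141 + (-1.645) = -1.786; 1 − a(z₀+z₁) = 1 − (-0.071)(-1.786) = 0.8732; argument = -0.141 + (-1.786)/0.8732 = -2.1864 → -2.19.
α₁ = Φ(-2.19) = 0.0143; rank = round(500 × 0.0143) = 7; θ*₍7₎ = 34.43.
Upper: z₀ + z₂ = 1.504; 1 − a(z₀+z₂) = 1.1068; argument = 1.2179 → 1.22; α₂ = 0.8888; rank = 444; θ*₍444₎ = 39.45.

(34.43, 39.45)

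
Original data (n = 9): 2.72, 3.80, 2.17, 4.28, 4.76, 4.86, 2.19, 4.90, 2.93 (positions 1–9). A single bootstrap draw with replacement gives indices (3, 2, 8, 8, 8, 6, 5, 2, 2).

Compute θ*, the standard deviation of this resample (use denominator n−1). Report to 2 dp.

Resample values: 2.17, 3.80, 4.90, 4.90, 4.90, 4.86, 4.76, 3.80, 3.80.
Mean = 4.2100; sum of squared deviations = 6.8192
s² = 6.8192 / 8 = 0.8524
s = √0.8524 = 0.92

θ* = 0.92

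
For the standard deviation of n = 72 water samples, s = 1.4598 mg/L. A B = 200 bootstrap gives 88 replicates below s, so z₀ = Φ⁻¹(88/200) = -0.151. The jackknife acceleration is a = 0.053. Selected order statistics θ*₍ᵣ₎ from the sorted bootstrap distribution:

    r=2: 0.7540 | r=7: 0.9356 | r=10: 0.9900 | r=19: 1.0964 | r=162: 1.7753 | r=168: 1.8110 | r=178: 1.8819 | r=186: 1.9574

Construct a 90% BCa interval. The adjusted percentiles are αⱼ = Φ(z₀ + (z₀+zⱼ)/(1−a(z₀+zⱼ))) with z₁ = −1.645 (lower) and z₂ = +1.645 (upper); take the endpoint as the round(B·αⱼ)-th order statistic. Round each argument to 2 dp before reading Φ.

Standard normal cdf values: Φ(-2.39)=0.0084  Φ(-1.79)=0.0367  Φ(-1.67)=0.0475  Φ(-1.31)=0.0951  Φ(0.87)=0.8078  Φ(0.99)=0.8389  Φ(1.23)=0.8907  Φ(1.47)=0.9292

Lower: z₀ + z₁ = -0.151 + (-1.645) = -1.796; 1 − a(z₀+z₁) = 1 − (0.053)(-1.796) = 1.0952; argument = -0.151 + (-1.796)/1.0952 = -1.7909 → -1.79.
α₁ = Φ(-1.79) = 0.0367; rank = round(200 × 0.0367) = 7; θ*₍7₎ = 0.9356.
Upper: z₀ + z₂ = 1.494; 1 − a(z₀+z₂) = 0.9208; argument = 1.4715 → 1.47; α₂ = 0.9292; rank = 186; θ*₍186₎ = 1.9574.

(0.9356, 1.9574)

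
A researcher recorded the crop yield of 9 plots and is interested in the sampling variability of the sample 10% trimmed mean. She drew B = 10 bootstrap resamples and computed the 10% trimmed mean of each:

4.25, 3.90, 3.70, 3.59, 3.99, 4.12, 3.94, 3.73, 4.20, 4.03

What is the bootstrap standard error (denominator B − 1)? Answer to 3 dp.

SE* = 0.219

Bootstrap SE is the standard deviation of the 10 replicate 10% trimmed means.
Mean of replicates: (4.25 + 3.90 + 3.70 + 3.59 + 3.99 + 4.12 + 3.94 + 3.73 + 4.20 + 4.03) / 10 = 39.4500 / 10 = 3.9450
Sum of squared deviations: (+0.3050)² + (−0.0450)² + (−0.2450)² + (−0.3550)² + (+0.0450)² + (+0.1750)² + (−0.0050)² + (−0.2150)² + (+0.2550)² + (+0.0850)² = 0.4323
Variance = 0.4323 / 9 = 0.0480
SE* = √0.0480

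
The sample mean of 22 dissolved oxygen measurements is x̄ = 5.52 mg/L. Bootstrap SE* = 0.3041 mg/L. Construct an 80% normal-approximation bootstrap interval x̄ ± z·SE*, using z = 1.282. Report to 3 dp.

(5.130, 5.910)

Margin = 1.282 × 0.3041 = 0.3899
Interval: 5.52 ± 0.3899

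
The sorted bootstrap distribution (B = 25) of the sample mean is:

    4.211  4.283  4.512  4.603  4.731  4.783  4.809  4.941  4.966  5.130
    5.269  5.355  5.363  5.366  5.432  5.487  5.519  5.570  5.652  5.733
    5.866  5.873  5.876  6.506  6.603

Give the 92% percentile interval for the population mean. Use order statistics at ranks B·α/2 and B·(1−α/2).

α = 0.08; lower rank = 25 × 0.040 = 1; upper rank = 25 × 0.960 = 24.
The 1st smallest replicate is 4.211; the 24th is 6.506.

(4.211, 6.506)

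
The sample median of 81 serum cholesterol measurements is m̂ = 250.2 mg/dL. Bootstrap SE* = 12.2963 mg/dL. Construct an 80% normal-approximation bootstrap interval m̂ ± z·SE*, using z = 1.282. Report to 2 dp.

Margin = 1.282 × 12.2963 = 15.764
Interval: 250.2 ± 15.764

(234.44, 265.96)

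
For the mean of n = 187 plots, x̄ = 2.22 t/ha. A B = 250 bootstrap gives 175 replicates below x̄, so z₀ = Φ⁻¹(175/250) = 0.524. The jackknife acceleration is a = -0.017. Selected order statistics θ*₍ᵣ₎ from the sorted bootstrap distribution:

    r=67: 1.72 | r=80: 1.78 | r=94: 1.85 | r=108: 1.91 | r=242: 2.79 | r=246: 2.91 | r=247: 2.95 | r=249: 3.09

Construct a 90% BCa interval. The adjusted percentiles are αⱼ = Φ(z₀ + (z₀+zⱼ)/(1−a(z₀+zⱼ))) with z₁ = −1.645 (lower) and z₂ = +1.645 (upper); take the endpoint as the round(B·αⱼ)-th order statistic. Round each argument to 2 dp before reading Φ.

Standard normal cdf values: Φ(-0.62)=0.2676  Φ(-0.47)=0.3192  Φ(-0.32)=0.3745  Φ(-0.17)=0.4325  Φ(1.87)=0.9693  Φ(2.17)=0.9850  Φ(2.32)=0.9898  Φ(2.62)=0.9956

Lower: z₀ + z₁ = 0.524 + (-1.645) = -1.121; 1 − a(z₀+z₁) = 1 − (-0.017)(-1.121) = 0.9809; argument = 0.524 + (-1.121)/0.9809 = -0.6188 → -0.62.
α₁ = Φ(-0.62) = 0.2676; rank = round(250 × 0.2676) = 67; θ*₍67₎ = 1.72.
Upper: z₀ + z₂ = 2.169; 1 − a(z₀+z₂) = 1.0369; argument = 2.6159 → 2.62; α₂ = 0.9956; rank = 249; θ*₍249₎ = 3.09.

(1.72, 3.09)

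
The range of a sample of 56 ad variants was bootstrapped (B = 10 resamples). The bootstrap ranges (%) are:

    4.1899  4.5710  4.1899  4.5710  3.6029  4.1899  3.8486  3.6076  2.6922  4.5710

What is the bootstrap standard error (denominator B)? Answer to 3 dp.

SE* = 0.560

Bootstrap SE is the standard deviation of the 10 replicate ranges.
Mean of replicates: (4.1899 + 4.5710 + 4.1899 + 4.5710 + 3.6029 + 4.1899 + 3.8486 + 3.6076 + 2.6922 + 4.5710) / 10 = 40.03400 / 10 = 4.00340
Sum of squared deviations: (+0.18650)² + (+0.56760)² + (+0.18650)² + (+0.56760)² + (−0.40050)² + (+0.18650)² + (−0.15480)² + (−0.39580)² + (−1.31120)² + (+0.56760)² = 3.13112
Variance = 3.13112 / 10 = 0.31311
SE* = √0.31311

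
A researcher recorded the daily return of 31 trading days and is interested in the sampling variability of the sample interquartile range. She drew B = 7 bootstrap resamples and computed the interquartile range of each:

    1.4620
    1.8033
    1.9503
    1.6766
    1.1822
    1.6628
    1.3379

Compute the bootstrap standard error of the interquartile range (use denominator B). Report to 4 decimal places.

SE* = 0.2490

Bootstrap SE is the standard deviation of the 7 replicate interquartile ranges.
Mean of replicates: (1.4620 + 1.8033 + 1.9503 + 1.6766 + 1.1822 + 1.6628 + 1.3379) / 7 = 11.07510 / 7 = 1.58216
Sum of squared deviations: (−0.12016)² + (+0.22114)² + (+0.36814)² + (+0.09444)² + (−0.39996)² + (+0.08064)² + (−0.24426)² = 0.43392
Variance = 0.43392 / 7 = 0.06199
SE* = √0.06199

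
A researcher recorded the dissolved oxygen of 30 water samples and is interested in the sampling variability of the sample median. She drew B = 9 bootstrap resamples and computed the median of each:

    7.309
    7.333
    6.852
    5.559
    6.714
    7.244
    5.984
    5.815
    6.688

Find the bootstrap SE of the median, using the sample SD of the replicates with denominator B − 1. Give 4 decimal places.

SE* = 0.6724

Bootstrap SE is the standard deviation of the 9 replicate medians.
Mean of replicates: (7.309 + 7.333 + 6.852 + 5.559 + 6.714 + 7.244 + 5.984 + 5.815 + 6.688) / 9 = 59.49800 / 9 = 6.61089
Sum of squared deviations: (+0.69811)² + (+0.72211)² + (+0.24111)² + (−1.05189)² + (+0.10311)² + (+0.63311)² + (−0.62689)² + (−0.79589)² + (+0.07711)² = 3.61724
Variance = 3.61724 / 8 = 0.45216
SE* = √0.45216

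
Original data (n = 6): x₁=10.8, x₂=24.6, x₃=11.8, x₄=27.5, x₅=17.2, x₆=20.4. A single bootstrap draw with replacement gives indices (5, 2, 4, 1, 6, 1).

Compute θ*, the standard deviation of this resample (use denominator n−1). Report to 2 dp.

θ* = 6.96

Resample values: 17.2, 24.6, 27.5, 10.8, 20.4, 10.8.
Mean = 18.5500; sum of squared deviations = 242.0750
s² = 242.0750 / 5 = 48.4150
s = √48.4150 = 6.96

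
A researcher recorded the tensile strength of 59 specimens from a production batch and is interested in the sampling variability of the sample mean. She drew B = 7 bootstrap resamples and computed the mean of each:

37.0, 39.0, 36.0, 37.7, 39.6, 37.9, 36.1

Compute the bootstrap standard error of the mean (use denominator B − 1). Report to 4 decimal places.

Bootstrap SE is the standard deviation of the 7 replicate means.
Mean of replicates: (37.0 + 39.0 + 36.0 + 37.7 + 39.6 + 37.9 + 36.1) / 7 = 263.30000 / 7 = 37.61429
Sum of squared deviations: (−0.61429)² + (+1.38571)² + (−1.61429)² + (+0.08571)² + (+1.98571)² + (+0.28571)² + (−1.51429)² = 11.22857
Variance = 11.22857 / 6 = 1.87143
SE* = √1.87143

SE* = 1.3680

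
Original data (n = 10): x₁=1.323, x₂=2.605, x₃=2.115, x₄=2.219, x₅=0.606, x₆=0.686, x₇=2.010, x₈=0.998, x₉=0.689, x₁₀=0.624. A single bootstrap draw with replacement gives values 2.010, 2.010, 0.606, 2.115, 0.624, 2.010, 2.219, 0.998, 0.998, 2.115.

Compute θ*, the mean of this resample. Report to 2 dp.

Mean = (2.010 + 2.010 + 0.606 + 2.115 + 0.624 + 2.010 + 2.219 + 0.998 + 0.998 + 2.115) / 10 = 15.7050 / 10 = 1.57

θ* = 1.57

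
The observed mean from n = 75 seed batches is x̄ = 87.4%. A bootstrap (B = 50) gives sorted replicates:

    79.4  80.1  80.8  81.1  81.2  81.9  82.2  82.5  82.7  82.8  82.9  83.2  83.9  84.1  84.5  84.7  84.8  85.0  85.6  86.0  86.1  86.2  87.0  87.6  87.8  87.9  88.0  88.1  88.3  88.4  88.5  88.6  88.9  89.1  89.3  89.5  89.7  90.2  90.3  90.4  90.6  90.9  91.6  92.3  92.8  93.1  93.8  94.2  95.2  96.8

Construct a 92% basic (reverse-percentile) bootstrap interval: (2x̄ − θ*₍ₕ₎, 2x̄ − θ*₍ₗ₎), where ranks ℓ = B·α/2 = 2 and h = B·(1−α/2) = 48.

Percentile endpoints at ranks 2 and 48: θ*₍2₎ = 80.1, θ*₍48₎ = 94.2.
Basic interval reflects these around x̄:
  lower = 2 × 87.4 − 94.2 = 80.6
  upper = 2 × 87.4 − 80.1 = 94.7

(80.6, 94.7)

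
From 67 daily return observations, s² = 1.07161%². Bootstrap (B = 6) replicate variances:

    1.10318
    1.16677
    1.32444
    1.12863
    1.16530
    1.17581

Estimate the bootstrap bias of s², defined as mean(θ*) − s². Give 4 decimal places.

bias = +0.1057

mean(θ*) = (1.10318 + 1.16677 + 1.32444 + 1.12863 + 1.16530 + 1.17581) / 6 = 1.177355
bias = 1.177355 − 1.07161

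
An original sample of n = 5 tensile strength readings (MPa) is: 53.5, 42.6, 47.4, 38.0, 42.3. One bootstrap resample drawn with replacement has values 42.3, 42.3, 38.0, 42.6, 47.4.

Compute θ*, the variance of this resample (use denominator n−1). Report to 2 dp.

θ* = 11.09

Mean = 42.5200; sum of squared deviations = 44.3480
s² = 44.3480 / 4 = 11.0870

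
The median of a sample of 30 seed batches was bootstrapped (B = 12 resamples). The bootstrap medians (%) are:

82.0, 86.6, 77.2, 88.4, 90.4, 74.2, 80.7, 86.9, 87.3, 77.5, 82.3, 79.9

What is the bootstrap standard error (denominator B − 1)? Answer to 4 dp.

SE* = 5.1145

Bootstrap SE is the standard deviation of the 12 replicate medians.
Mean of replicates: (82.0 + 86.6 + 77.2 + 88.4 + 90.4 + 74.2 + 80.7 + 86.9 + 87.3 + 77.5 + 82.3 + 79.9) / 12 = 993.40000 / 12 = 82.78333
Sum of squared deviations: (−0.78333)² + (+3.81667)² + (−5.58333)² + (+5.61667)² + (+7.61667)² + (−8.58333)² + (−2.08333)² + (+4.11667)² + (+4.51667)² + (−5.28333)² + (−0.48333)² + (−2.88333)² = 287.73667
Variance = 287.73667 / 11 = 26.15788
SE* = √26.15788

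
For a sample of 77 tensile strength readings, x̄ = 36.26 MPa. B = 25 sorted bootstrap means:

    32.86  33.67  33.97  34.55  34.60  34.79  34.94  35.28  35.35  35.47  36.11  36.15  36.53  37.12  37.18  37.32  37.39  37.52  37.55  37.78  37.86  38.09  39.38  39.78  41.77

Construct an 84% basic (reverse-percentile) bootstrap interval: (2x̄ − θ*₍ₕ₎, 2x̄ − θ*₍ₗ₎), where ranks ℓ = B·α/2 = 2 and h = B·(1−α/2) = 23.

Percentile endpoints at ranks 2 and 23: θ*₍2₎ = 33.67, θ*₍23₎ = 39.38.
Basic interval reflects these around x̄:
  lower = 2 × 36.26 − 39.38 = 33.14
  upper = 2 × 36.26 − 33.67 = 38.85

(33.14, 38.85)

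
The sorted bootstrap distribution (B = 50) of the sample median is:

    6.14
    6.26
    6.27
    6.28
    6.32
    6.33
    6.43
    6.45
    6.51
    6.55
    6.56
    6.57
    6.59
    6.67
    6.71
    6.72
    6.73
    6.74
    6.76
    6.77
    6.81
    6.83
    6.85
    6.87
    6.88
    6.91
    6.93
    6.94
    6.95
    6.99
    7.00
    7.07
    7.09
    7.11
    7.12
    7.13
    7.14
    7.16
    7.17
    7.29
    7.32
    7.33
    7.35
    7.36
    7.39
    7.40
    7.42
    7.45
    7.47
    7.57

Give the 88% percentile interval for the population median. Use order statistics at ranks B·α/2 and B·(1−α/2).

(6.27, 7.42)

α = 0.12; lower rank = 50 × 0.060 = 3; upper rank = 50 × 0.940 = 47.
The 3rd smallest replicate is 6.27; the 47th is 7.42.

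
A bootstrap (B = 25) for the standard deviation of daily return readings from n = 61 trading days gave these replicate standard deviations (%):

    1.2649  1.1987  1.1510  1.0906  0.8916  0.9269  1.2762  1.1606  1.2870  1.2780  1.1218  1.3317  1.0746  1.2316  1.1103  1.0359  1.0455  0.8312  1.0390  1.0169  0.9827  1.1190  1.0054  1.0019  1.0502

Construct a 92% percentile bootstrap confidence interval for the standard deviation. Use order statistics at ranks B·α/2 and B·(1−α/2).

(0.8312, 1.2870)

Sorted replicates: 0.8312, 0.8916, 0.9269, 0.9827, 1.0019, 1.0054, 1.0169, 1.0359, 1.0390, 1.0455, 1.0502, 1.0746, 1.0906, 1.1103, 1.1190, 1.1218, 1.1510, 1.1606, 1.1987, 1.2316, 1.2649, 1.2762, 1.2780, 1.2870, 1.3317
α = 0.08; lower rank = 25 × 0.040 = 1; upper rank = 25 × 0.960 = 24.
The 1st smallest replicate is 0.8312; the 24th is 1.2870.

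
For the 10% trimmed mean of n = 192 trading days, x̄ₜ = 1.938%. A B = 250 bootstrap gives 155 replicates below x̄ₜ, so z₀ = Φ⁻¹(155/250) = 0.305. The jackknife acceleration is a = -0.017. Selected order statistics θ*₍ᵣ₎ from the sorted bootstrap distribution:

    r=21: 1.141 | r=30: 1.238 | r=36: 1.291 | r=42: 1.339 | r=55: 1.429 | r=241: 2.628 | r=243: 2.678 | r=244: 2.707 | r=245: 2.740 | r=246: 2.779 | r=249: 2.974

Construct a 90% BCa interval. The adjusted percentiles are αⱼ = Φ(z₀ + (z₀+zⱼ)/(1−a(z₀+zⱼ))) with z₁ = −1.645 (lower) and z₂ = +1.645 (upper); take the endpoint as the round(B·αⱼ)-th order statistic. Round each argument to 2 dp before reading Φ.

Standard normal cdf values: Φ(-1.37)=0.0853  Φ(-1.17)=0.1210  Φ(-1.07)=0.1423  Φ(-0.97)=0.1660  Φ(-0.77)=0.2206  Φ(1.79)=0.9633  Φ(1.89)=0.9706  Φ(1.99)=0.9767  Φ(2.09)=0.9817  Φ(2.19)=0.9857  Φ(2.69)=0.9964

Lower: z₀ + z₁ = 0.305 + (-1.645) = -1.340; 1 − a(z₀+z₁) = 1 − (-0.017)(-1.340) = 0.9772; argument = 0.305 + (-1.340)/0.9772 = -1.0662 → -1.07.
α₁ = Φ(-1.07) = 0.1423; rank = round(250 × 0.1423) = 36; θ*₍36₎ = 1.291.
Upper: z₀ + z₂ = 1.950; 1 − a(z₀+z₂) = 1.0332; argument = 2.1924 → 2.19; α₂ = 0.9857; rank = 246; θ*₍246₎ = 2.779.

(1.291, 2.779)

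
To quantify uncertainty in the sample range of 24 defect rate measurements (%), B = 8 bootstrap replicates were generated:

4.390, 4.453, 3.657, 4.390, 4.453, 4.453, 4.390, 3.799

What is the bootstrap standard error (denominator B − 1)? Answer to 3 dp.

SE* = 0.325

Bootstrap SE is the standard deviation of the 8 replicate ranges.
Mean of replicates: (4.390 + 4.453 + 3.657 + 4.390 + 4.453 + 4.453 + 4.390 + 3.799) / 8 = 33.98500 / 8 = 4.24812
Sum of squared deviations: (+0.14187)² + (+0.20488)² + (−0.59112)² + (+0.14187)² + (+0.20488)² + (+0.20488)² + (+0.14187)² + (−0.44912)² = 0.73745
Variance = 0.73745 / 7 = 0.10535
SE* = √0.10535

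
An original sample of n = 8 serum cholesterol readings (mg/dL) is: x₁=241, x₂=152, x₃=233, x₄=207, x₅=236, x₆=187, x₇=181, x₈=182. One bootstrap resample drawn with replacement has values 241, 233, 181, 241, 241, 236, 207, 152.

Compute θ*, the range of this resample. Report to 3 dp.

θ* = 89.000

Range = 241 − 152 = 89.000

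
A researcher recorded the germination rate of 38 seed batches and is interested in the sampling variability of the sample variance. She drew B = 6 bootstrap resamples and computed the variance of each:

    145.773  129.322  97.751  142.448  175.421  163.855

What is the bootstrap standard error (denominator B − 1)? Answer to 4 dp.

Bootstrap SE is the standard deviation of the 6 replicate variances.
Mean of replicates: (145.773 + 129.322 + 97.751 + 142.448 + 175.421 + 163.855) / 6 = 854.57000 / 6 = 142.42833
Sum of squared deviations: (+3.34467)² + (−13.10633)² + (−44.67733)² + (+0.01967)² + (+32.99267)² + (+21.42667)² = 3726.64537
Variance = 3726.64537 / 5 = 745.32907
SE* = √745.32907

SE* = 27.3007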